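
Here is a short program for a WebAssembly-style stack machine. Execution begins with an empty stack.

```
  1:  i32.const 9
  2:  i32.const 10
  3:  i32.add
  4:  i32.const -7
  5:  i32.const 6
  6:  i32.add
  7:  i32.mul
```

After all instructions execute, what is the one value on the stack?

i32.const 9  : [9]
i32.const 10 : [9, 10]
i32.add      : [19]
i32.const -7 : [19, -7]
i32.const 6  : [19, -7, 6]
i32.add      : [19, -1]
i32.mul      : [-19]

-19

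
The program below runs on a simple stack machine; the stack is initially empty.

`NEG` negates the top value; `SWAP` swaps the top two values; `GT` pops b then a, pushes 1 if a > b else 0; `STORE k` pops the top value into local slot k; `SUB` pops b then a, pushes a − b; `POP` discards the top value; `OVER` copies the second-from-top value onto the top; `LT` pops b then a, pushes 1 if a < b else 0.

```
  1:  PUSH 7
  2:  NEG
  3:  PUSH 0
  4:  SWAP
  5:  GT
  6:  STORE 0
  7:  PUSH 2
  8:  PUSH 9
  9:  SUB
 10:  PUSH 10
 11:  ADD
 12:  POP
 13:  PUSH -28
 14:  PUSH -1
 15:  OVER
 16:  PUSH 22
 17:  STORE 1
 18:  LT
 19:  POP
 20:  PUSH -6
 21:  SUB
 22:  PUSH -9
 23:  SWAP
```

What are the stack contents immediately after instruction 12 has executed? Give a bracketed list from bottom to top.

[]

PUSH 7  : [7]
NEG     : [-7]
PUSH 0  : [-7, 0]
SWAP    : [0, -7]
GT      : [1]
STORE 0 : []
PUSH 2  : [2]
PUSH 9  : [2, 9]
SUB     : [-7]
PUSH 10 : [-7, 10]
ADD     : [3]
POP     : []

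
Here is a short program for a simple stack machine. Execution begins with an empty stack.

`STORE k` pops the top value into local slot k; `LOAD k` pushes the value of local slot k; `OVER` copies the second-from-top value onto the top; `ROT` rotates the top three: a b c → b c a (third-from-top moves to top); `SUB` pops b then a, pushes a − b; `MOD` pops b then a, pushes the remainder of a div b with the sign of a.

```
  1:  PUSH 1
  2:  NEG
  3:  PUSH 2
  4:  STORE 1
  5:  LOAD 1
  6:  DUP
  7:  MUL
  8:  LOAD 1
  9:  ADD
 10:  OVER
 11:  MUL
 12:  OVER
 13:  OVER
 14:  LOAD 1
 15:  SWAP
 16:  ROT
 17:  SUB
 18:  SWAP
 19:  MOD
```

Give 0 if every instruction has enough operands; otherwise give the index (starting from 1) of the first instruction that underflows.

PUSH 1   [1]
NEG      [-1]
PUSH 2   [-1, 2]
STORE 1  [-1]
LOAD 1   [-1, 2]
DUP      [-1, 2, 2]
MUL      [-1, 4]
LOAD 1   [-1, 4, 2]
ADD      [-1, 6]
OVER     [-1, 6, -1]
MUL      [-1, -6]
OVER     [-1, -6, -1]
OVER     [-1, -6, -1, -6]
LOAD 1   [-1, -6, -1, -6, 2]
SWAP     [-1, -6, -1, 2, -6]
ROT      [-1, -6, 2, -6, -1]
SUB      [-1, -6, 2, -5]
SWAP     [-1, -6, -5, 2]
MOD      [-1, -6, -1]

0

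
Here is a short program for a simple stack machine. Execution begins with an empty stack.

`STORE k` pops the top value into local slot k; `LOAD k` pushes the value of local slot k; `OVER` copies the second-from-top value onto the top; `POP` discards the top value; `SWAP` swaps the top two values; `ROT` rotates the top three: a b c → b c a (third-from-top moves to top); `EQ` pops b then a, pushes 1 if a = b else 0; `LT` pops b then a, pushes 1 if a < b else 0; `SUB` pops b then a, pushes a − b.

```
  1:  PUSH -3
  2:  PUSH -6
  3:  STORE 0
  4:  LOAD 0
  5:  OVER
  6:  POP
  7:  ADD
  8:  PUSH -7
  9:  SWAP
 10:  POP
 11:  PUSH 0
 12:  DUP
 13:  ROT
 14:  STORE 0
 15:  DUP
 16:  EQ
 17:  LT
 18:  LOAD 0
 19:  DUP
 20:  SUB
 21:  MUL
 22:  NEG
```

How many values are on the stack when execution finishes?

1

PUSH -3 : [-3]
PUSH -6 : [-3, -6]
STORE 0 : [-3]
LOAD 0  : [-3, -6]
OVER    : [-3, -6, -3]
POP     : [-3, -6]
ADD     : [-9]
PUSH -7 : [-9, -7]
SWAP    : [-7, -9]
POP     : [-7]
PUSH 0  : [-7, 0]
DUP     : [-7, 0, 0]
ROT     : [0, 0, -7]
STORE 0 : [0, 0]
DUP     : [0, 0, 0]
EQ      : [0, 1]
LT      : [1]
LOAD 0  : [1, -7]
DUP     : [1, -7, -7]
SUB     : [1, 0]
MUL     : [0]
NEG     : [0]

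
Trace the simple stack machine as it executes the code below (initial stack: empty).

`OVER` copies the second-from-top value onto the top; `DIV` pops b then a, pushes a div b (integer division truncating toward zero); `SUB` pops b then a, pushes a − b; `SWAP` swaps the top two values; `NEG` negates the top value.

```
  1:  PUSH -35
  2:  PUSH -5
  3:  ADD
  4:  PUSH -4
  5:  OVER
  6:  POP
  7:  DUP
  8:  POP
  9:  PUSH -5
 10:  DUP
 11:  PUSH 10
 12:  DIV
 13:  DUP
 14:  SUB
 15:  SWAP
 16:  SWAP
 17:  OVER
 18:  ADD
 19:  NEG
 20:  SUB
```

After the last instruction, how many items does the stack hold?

PUSH -35 → -35
PUSH -5  → -35 -5
ADD      → -40
PUSH -4  → -40 -4
OVER     → -40 -4 -40
POP      → -40 -4
DUP      → -40 -4 -4
POP      → -40 -4
PUSH -5  → -40 -4 -5
DUP      → -40 -4 -5 -5
PUSH 10  → -40 -4 -5 -5 10
DIV      → -40 -4 -5 0
DUP      → -40 -4 -5 0 0
SUB      → -40 -4 -5 0
SWAP     → -40 -4 0 -5
SWAP     → -40 -4 -5 0
OVER     → -40 -4 -5 0 -5
ADD      → -40 -4 -5 -5
NEG      → -40 -4 -5 5
SUB      → -40 -4 -10

3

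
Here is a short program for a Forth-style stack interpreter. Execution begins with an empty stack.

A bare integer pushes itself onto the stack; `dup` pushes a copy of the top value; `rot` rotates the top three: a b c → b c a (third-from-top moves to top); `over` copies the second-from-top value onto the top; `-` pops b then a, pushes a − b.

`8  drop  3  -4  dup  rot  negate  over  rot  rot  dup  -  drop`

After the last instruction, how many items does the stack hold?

3

8      → 8
drop   → (empty)
3      → 3
-4     → 3 -4
dup    → 3 -4 -4
rot    → -4 -4 3
negate → -4 -4 -3
over   → -4 -4 -3 -4
rot    → -4 -3 -4 -4
rot    → -4 -4 -4 -3
dup    → -4 -4 -4 -3 -3
-      → -4 -4 -4 0
drop   → -4 -4 -4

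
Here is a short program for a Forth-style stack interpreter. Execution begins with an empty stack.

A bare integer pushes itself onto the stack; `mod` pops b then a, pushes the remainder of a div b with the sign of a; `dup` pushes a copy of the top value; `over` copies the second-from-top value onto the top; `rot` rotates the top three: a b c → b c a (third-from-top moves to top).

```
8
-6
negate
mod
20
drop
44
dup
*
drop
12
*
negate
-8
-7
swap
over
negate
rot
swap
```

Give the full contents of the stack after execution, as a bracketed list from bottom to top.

[-24, -8, -7, 7]

8       [8]
-6      [8, -6]
negate  [8, 6]
mod     [2]
20      [2, 20]
drop    [2]
44      [2, 44]
dup     [2, 44, 44]
*       [2, 1936]
drop    [2]
12      [2, 12]
*       [24]
negate  [-24]
-8      [-24, -8]
-7      [-24, -8, -7]
swap    [-24, -7, -8]
over    [-24, -7, -8, -7]
negate  [-24, -7, -8, 7]
rot     [-24, -8, 7, -7]
swap    [-24, -8, -7, 7]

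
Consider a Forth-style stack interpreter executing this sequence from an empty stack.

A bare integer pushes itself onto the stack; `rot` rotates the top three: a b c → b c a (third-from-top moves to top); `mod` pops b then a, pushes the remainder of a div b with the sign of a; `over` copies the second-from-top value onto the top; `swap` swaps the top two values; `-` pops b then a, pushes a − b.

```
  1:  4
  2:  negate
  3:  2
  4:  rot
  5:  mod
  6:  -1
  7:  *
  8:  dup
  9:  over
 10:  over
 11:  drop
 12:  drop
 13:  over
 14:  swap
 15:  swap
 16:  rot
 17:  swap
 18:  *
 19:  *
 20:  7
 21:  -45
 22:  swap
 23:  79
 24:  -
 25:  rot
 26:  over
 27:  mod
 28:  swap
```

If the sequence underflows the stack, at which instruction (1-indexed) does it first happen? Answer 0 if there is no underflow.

4      -> [4]
negate -> [-4]
2      -> [-4, 2]
rot  — needs 3 operands, stack has 2 → underflow

4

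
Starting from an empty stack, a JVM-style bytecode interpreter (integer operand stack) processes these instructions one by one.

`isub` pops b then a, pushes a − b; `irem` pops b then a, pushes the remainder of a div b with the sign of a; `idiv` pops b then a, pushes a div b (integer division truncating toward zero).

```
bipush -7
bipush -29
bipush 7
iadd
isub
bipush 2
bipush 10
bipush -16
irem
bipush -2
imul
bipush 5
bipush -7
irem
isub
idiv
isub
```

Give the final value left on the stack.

bipush -7  : -7
bipush -29 : -7 -29
bipush 7   : -7 -29 7
iadd       : -7 -22
isub       : 15
bipush 2   : 15 2
bipush 10  : 15 2 10
bipush -16 : 15 2 10 -16
irem       : 15 2 10
bipush -2  : 15 2 10 -2
imul       : 15 2 -20
bipush 5   : 15 2 -20 5
bipush -7  : 15 2 -20 5 -7
irem       : 15 2 -20 5
isub       : 15 2 -25
idiv       : 15 0
isub       : 15

15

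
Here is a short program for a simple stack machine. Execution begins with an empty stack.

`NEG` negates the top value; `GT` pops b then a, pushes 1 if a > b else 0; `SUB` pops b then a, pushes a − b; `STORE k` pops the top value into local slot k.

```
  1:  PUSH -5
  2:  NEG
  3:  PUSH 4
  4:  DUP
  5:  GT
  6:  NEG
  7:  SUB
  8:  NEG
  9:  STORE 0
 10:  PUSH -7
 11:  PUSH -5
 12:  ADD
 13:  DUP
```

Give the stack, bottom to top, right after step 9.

[]

PUSH -5 : -5
NEG     : 5
PUSH 4  : 5 4
DUP     : 5 4 4
GT      : 5 0
NEG     : 5 0
SUB     : 5
NEG     : -5
STORE 0 : (empty)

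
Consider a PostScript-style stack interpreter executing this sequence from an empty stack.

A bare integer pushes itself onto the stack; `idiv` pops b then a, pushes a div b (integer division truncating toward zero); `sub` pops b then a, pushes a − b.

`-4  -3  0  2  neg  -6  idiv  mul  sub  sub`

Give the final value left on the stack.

-4   -> -4
-3   -> -4 -3
0    -> -4 -3 0
2    -> -4 -3 0 2
neg  -> -4 -3 0 -2
-6   -> -4 -3 0 -2 -6
idiv -> -4 -3 0 0
mul  -> -4 -3 0
sub  -> -4 -3
sub  -> -1

-1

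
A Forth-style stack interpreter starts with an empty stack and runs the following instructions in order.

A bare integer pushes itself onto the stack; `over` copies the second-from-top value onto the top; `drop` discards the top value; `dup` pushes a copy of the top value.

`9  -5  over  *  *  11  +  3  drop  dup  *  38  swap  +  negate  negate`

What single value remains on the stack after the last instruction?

155274

9      -> [9]
-5     -> [9, -5]
over   -> [9, -5, 9]
*      -> [9, -45]
*      -> [-405]
11     -> [-405, 11]
+      -> [-394]
3      -> [-394, 3]
drop   -> [-394]
dup    -> [-394, -394]
*      -> [155236]
38     -> [155236, 38]
swap   -> [38, 155236]
+      -> [155274]
negate -> [-155274]
negate -> [155274]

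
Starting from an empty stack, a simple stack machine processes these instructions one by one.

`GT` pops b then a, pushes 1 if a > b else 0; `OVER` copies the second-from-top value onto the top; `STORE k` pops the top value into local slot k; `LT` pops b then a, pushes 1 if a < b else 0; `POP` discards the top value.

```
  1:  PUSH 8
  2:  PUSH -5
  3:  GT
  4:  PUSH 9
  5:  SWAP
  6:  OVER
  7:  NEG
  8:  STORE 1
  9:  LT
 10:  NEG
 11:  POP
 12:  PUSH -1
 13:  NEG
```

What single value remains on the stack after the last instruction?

1

PUSH 8  -> 8
PUSH -5 -> 8 -5
GT      -> 1
PUSH 9  -> 1 9
SWAP    -> 9 1
OVER    -> 9 1 9
NEG     -> 9 1 -9
STORE 1 -> 9 1
LT      -> 0
NEG     -> 0
POP     -> (empty)
PUSH -1 -> -1
NEG     -> 1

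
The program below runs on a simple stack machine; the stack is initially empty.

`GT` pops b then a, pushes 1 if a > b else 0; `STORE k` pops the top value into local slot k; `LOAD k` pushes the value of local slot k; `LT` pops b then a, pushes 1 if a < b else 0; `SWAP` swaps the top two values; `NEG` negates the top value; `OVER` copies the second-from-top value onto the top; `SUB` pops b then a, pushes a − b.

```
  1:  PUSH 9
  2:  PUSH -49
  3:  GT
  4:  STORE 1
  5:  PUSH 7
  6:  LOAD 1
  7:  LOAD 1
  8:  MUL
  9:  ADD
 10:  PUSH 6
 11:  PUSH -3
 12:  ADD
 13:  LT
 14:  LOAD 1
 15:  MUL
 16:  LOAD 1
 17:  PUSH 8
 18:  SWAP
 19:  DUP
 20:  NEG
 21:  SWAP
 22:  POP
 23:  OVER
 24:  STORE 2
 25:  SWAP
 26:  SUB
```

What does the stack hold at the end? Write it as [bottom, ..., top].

PUSH 9   : 9
PUSH -49 : 9 -49
GT       : 1
STORE 1  : (empty)
PUSH 7   : 7
LOAD 1   : 7 1
LOAD 1   : 7 1 1
MUL      : 7 1
ADD      : 8
PUSH 6   : 8 6
PUSH -3  : 8 6 -3
ADD      : 8 3
LT       : 0
LOAD 1   : 0 1
MUL      : 0
LOAD 1   : 0 1
PUSH 8   : 0 1 8
SWAP     : 0 8 1
DUP      : 0 8 1 1
NEG      : 0 8 1 -1
SWAP     : 0 8 -1 1
POP      : 0 8 -1
OVER     : 0 8 -1 8
STORE 2  : 0 8 -1
SWAP     : 0 -1 8
SUB      : 0 -9

[0, -9]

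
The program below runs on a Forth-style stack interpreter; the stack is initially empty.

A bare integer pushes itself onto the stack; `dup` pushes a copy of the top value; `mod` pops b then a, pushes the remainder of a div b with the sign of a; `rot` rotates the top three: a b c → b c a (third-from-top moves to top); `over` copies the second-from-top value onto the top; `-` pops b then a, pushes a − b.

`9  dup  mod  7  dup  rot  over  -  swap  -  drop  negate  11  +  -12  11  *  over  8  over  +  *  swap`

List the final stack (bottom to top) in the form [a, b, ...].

[4, 48, -132]

9      : 9
dup    : 9 9
mod    : 0
7      : 0 7
dup    : 0 7 7
rot    : 7 7 0
over   : 7 7 0 7
-      : 7 7 -7
swap   : 7 -7 7
-      : 7 -14
drop   : 7
negate : -7
11     : -7 11
+      : 4
-12    : 4 -12
11     : 4 -12 11
*      : 4 -132
over   : 4 -132 4
8      : 4 -132 4 8
over   : 4 -132 4 8 4
+      : 4 -132 4 12
*      : 4 -132 48
swap   : 4 48 -132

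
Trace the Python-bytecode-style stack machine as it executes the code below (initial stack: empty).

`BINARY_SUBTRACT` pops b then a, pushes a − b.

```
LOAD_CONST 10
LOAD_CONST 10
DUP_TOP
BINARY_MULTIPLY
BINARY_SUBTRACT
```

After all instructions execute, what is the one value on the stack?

LOAD_CONST 10    [10]
LOAD_CONST 10    [10, 10]
DUP_TOP          [10, 10, 10]
BINARY_MULTIPLY  [10, 100]
BINARY_SUBTRACT  [-90]

-90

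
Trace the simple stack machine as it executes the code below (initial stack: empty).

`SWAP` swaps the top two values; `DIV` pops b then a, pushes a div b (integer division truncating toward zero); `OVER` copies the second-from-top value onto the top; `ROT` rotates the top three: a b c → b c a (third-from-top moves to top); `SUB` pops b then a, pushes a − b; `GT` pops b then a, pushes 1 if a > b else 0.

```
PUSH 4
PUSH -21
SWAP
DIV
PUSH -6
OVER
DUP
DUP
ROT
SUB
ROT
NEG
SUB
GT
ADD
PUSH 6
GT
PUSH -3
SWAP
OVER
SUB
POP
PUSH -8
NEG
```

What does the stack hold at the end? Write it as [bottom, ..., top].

[-3, 8]

PUSH 4    [4]
PUSH -21  [4, -21]
SWAP      [-21, 4]
DIV       [-5]
PUSH -6   [-5, -6]
OVER      [-5, -6, -5]
DUP       [-5, -6, -5, -5]
DUP       [-5, -6, -5, -5, -5]
ROT       [-5, -6, -5, -5, -5]
SUB       [-5, -6, -5, 0]
ROT       [-5, -5, 0, -6]
NEG       [-5, -5, 0, 6]
SUB       [-5, -5, -6]
GT        [-5, 1]
ADD       [-4]
PUSH 6    [-4, 6]
GT        [0]
PUSH -3   [0, -3]
SWAP      [-3, 0]
OVER      [-3, 0, -3]
SUB       [-3, 3]
POP       [-3]
PUSH -8   [-3, -8]
NEG       [-3, 8]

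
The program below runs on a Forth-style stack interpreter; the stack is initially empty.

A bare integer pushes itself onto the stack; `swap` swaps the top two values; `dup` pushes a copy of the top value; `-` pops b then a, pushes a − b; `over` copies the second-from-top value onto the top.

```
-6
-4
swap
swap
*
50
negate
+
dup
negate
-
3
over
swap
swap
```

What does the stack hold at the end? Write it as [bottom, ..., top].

[-52, 3, -52]

-6     → -6
-4     → -6 -4
swap   → -4 -6
swap   → -6 -4
*      → 24
50     → 24 50
negate → 24 -50
+      → -26
dup    → -26 -26
negate → -26 26
-      → -52
3      → -52 3
over   → -52 3 -52
swap   → -52 -52 3
swap   → -52 3 -52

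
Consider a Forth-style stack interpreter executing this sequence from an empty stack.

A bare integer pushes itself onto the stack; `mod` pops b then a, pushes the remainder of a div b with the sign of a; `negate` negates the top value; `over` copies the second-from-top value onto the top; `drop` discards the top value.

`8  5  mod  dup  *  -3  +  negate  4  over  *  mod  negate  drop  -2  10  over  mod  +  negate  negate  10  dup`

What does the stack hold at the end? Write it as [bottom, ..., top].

8      -> 8
5      -> 8 5
mod    -> 3
dup    -> 3 3
*      -> 9
-3     -> 9 -3
+      -> 6
negate -> -6
4      -> -6 4
over   -> -6 4 -6
*      -> -6 -24
mod    -> -6
negate -> 6
drop   -> (empty)
-2     -> -2
10     -> -2 10
over   -> -2 10 -2
mod    -> -2 0
+      -> -2
negate -> 2
negate -> -2
10     -> -2 10
dup    -> -2 10 10

[-2, 10, 10]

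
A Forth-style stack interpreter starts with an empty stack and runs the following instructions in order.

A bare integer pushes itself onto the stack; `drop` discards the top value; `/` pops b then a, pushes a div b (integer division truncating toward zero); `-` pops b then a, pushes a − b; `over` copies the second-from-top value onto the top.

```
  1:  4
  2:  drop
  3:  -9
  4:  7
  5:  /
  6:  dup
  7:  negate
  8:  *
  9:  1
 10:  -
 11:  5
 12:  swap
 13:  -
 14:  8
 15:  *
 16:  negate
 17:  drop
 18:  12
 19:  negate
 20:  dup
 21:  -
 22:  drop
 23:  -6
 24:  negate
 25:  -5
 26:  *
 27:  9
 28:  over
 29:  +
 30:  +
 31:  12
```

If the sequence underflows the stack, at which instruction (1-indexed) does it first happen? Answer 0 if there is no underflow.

0

4      : [4]
drop   : []
-9     : [-9]
7      : [-9, 7]
/      : [-1]
dup    : [-1, -1]
negate : [-1, 1]
*      : [-1]
1      : [-1, 1]
-      : [-2]
5      : [-2, 5]
swap   : [5, -2]
-      : [7]
8      : [7, 8]
*      : [56]
negate : [-56]
drop   : []
12     : [12]
negate : [-12]
dup    : [-12, -12]
-      : [0]
drop   : []
-6     : [-6]
negate : [6]
-5     : [6, -5]
*      : [-30]
9      : [-30, 9]
over   : [-30, 9, -30]
+      : [-30, -21]
+      : [-51]
12     : [-51, 12]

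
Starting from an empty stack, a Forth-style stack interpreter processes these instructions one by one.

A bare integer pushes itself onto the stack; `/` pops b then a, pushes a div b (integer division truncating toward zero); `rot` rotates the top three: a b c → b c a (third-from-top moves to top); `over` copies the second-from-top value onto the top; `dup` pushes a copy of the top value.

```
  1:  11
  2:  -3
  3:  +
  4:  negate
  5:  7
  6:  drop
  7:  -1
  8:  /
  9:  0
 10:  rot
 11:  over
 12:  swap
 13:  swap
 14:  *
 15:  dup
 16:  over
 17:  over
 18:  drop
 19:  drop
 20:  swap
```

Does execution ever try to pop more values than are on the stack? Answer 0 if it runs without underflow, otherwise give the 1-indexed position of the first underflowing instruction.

11     → [11]
-3     → [11, -3]
+      → [8]
negate → [-8]
7      → [-8, 7]
drop   → [-8]
-1     → [-8, -1]
/      → [8]
0      → [8, 0]
rot  — needs 3 operands, stack has 2 → underflow

10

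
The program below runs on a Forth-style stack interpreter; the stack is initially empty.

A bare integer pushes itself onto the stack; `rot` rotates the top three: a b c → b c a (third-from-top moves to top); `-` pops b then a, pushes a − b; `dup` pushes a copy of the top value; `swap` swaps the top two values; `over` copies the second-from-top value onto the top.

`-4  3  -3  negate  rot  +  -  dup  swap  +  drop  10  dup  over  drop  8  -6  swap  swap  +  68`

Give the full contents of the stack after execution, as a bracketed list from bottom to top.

[10, 10, 2, 68]

-4     : -4
3      : -4 3
-3     : -4 3 -3
negate : -4 3 3
rot    : 3 3 -4
+      : 3 -1
-      : 4
dup    : 4 4
swap   : 4 4
+      : 8
drop   : (empty)
10     : 10
dup    : 10 10
over   : 10 10 10
drop   : 10 10
8      : 10 10 8
-6     : 10 10 8 -6
swap   : 10 10 -6 8
swap   : 10 10 8 -6
+      : 10 10 2
68     : 10 10 2 68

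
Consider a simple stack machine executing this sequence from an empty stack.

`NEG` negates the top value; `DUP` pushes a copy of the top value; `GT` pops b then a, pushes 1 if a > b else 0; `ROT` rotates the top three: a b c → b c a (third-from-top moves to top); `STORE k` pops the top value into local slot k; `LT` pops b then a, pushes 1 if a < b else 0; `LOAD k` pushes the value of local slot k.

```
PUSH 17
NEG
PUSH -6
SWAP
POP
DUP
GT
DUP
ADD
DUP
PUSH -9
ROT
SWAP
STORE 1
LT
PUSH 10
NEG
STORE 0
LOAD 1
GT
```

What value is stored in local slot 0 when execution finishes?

PUSH 17 : [17]
NEG     : [-17]
PUSH -6 : [-17, -6]
SWAP    : [-6, -17]
POP     : [-6]
DUP     : [-6, -6]
GT      : [0]
DUP     : [0, 0]
ADD     : [0]
DUP     : [0, 0]
PUSH -9 : [0, 0, -9]
ROT     : [0, -9, 0]
SWAP    : [0, 0, -9]
STORE 1 : [0, 0]
LT      : [0]
PUSH 10 : [0, 10]
NEG     : [0, -10]
STORE 0 : [0]
LOAD 1  : [0, -9]
GT      : [1]

-10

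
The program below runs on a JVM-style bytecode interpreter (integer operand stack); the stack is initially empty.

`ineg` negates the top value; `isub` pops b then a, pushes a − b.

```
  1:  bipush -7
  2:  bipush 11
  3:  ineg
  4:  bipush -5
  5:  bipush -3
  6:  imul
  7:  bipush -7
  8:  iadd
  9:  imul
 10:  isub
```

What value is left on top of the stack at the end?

bipush -7 -> -7
bipush 11 -> -7 11
ineg      -> -7 -11
bipush -5 -> -7 -11 -5
bipush -3 -> -7 -11 -5 -3
imul      -> -7 -11 15
bipush -7 -> -7 -11 15 -7
iadd      -> -7 -11 8
imul      -> -7 -88
isub      -> 81

81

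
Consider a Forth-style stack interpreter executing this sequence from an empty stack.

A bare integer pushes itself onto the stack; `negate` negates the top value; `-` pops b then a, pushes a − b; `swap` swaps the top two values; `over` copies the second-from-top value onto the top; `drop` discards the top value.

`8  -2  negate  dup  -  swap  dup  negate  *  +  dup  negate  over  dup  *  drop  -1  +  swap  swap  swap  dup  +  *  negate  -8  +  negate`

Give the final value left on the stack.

8      : [8]
-2     : [8, -2]
negate : [8, 2]
dup    : [8, 2, 2]
-      : [8, 0]
swap   : [0, 8]
dup    : [0, 8, 8]
negate : [0, 8, -8]
*      : [0, -64]
+      : [-64]
dup    : [-64, -64]
negate : [-64, 64]
over   : [-64, 64, -64]
dup    : [-64, 64, -64, -64]
*      : [-64, 64, 4096]
drop   : [-64, 64]
-1     : [-64, 64, -1]
+      : [-64, 63]
swap   : [63, -64]
swap   : [-64, 63]
swap   : [63, -64]
dup    : [63, -64, -64]
+      : [63, -128]
*      : [-8064]
negate : [8064]
-8     : [8064, -8]
+      : [8056]
negate : [-8056]

-8056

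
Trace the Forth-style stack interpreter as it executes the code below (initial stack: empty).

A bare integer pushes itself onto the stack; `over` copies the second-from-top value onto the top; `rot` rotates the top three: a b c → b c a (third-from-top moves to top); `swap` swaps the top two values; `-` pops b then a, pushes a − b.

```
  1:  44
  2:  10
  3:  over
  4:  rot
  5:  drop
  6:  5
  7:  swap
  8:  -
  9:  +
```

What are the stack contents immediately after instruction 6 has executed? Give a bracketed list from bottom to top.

44   -> [44]
10   -> [44, 10]
over -> [44, 10, 44]
rot  -> [10, 44, 44]
drop -> [10, 44]
5    -> [10, 44, 5]

[10, 44, 5]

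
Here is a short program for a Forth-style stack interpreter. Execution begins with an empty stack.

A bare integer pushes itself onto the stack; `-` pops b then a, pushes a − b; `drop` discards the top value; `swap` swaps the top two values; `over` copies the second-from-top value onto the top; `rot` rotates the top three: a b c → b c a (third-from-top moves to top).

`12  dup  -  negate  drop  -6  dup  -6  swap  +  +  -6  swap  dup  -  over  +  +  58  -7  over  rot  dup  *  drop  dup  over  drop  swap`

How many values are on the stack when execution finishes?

12     → 12
dup    → 12 12
-      → 0
negate → 0
drop   → (empty)
-6     → -6
dup    → -6 -6
-6     → -6 -6 -6
swap   → -6 -6 -6
+      → -6 -12
+      → -18
-6     → -18 -6
swap   → -6 -18
dup    → -6 -18 -18
-      → -6 0
over   → -6 0 -6
+      → -6 -6
+      → -12
58     → -12 58
-7     → -12 58 -7
over   → -12 58 -7 58
rot    → -12 -7 58 58
dup    → -12 -7 58 58 58
*      → -12 -7 58 3364
drop   → -12 -7 58
dup    → -12 -7 58 58
over   → -12 -7 58 58 58
drop   → -12 -7 58 58
swap   → -12 -7 58 58

4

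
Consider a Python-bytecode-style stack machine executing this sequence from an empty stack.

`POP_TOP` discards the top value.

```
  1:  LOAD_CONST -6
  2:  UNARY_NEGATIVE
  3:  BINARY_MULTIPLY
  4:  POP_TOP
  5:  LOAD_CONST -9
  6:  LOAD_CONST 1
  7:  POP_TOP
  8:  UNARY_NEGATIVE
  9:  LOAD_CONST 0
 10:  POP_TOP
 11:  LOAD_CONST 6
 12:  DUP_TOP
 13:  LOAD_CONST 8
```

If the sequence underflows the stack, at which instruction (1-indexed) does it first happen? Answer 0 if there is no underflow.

3

LOAD_CONST -6  -> [-6]
UNARY_NEGATIVE -> [6]
BINARY_MULTIPLY  — needs 2 operands, stack has 1 → underflow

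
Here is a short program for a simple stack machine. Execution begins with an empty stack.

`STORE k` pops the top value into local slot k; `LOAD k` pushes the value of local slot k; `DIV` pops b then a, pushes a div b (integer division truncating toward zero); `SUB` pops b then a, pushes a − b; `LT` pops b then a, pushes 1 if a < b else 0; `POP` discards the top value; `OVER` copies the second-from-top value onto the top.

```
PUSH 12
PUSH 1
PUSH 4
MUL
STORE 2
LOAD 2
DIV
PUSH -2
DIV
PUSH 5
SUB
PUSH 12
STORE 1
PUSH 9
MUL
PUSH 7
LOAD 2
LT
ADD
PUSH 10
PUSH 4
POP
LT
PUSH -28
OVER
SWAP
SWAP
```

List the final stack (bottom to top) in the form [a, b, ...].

PUSH 12   12
PUSH 1    12 1
PUSH 4    12 1 4
MUL       12 4
STORE 2   12
LOAD 2    12 4
DIV       3
PUSH -2   3 -2
DIV       -1
PUSH 5    -1 5
SUB       -6
PUSH 12   -6 12
STORE 1   -6
PUSH 9    -6 9
MUL       -54
PUSH 7    -54 7
LOAD 2    -54 7 4
LT        -54 0
ADD       -54
PUSH 10   -54 10
PUSH 4    -54 10 4
POP       -54 10
LT        1
PUSH -28  1 -28
OVER      1 -28 1
SWAP      1 1 -28
SWAP      1 -28 1

[1, -28, 1]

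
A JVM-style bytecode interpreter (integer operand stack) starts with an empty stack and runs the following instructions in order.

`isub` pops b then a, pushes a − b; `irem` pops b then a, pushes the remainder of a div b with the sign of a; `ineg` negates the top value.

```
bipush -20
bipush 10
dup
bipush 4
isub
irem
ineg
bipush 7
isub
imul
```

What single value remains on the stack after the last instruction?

bipush -20 → [-20]
bipush 10  → [-20, 10]
dup        → [-20, 10, 10]
bipush 4   → [-20, 10, 10, 4]
isub       → [-20, 10, 6]
irem       → [-20, 4]
ineg       → [-20, -4]
bipush 7   → [-20, -4, 7]
isub       → [-20, -11]
imul       → [220]

220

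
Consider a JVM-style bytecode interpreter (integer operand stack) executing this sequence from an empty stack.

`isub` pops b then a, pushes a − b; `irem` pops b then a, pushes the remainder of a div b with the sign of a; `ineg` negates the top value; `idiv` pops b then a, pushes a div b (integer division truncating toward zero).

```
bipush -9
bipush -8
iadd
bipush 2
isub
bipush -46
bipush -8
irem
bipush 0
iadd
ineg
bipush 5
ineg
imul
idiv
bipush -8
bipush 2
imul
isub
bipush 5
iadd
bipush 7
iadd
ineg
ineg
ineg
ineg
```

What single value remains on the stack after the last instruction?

bipush -9  : -9
bipush -8  : -9 -8
iadd       : -17
bipush 2   : -17 2
isub       : -19
bipush -46 : -19 -46
bipush -8  : -19 -46 -8
irem       : -19 -6
bipush 0   : -19 -6 0
iadd       : -19 -6
ineg       : -19 6
bipush 5   : -19 6 5
ineg       : -19 6 -5
imul       : -19 -30
idiv       : 0
bipush -8  : 0 -8
bipush 2   : 0 -8 2
imul       : 0 -16
isub       : 16
bipush 5   : 16 5
iadd       : 21
bipush 7   : 21 7
iadd       : 28
ineg       : -28
ineg       : 28
ineg       : -28
ineg       : 28

28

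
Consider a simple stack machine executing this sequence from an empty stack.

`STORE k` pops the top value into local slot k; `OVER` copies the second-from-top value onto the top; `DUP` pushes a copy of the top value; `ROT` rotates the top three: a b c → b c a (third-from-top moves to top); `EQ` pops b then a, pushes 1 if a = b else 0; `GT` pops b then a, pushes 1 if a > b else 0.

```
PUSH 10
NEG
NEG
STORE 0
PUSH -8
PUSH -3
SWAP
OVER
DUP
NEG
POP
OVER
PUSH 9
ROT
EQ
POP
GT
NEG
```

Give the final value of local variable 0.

10

PUSH 10 -> [10]
NEG     -> [-10]
NEG     -> [10]
STORE 0 -> []
PUSH -8 -> [-8]
PUSH -3 -> [-8, -3]
SWAP    -> [-3, -8]
OVER    -> [-3, -8, -3]
DUP     -> [-3, -8, -3, -3]
NEG     -> [-3, -8, -3, 3]
POP     -> [-3, -8, -3]
OVER    -> [-3, -8, -3, -8]
PUSH 9  -> [-3, -8, -3, -8, 9]
ROT     -> [-3, -8, -8, 9, -3]
EQ      -> [-3, -8, -8, 0]
POP     -> [-3, -8, -8]
GT      -> [-3, 0]
NEG     -> [-3, 0]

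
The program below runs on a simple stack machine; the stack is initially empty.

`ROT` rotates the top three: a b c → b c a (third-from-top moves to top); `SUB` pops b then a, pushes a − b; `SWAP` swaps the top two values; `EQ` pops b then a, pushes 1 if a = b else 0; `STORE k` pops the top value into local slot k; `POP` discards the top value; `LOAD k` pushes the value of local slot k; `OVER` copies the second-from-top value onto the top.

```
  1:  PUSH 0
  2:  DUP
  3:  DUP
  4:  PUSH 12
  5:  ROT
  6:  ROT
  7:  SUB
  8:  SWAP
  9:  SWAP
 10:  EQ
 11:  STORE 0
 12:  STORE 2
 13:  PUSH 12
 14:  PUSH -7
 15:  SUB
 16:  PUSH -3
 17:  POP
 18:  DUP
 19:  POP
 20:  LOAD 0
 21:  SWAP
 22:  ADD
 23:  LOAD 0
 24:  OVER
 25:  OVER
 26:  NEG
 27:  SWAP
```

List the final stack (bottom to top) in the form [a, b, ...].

[19, 0, 0, 19]

PUSH 0  : 0
DUP     : 0 0
DUP     : 0 0 0
PUSH 12 : 0 0 0 12
ROT     : 0 0 12 0
ROT     : 0 12 0 0
SUB     : 0 12 0
SWAP    : 0 0 12
SWAP    : 0 12 0
EQ      : 0 0
STORE 0 : 0
STORE 2 : (empty)
PUSH 12 : 12
PUSH -7 : 12 -7
SUB     : 19
PUSH -3 : 19 -3
POP     : 19
DUP     : 19 19
POP     : 19
LOAD 0  : 19 0
SWAP    : 0 19
ADD     : 19
LOAD 0  : 19 0
OVER    : 19 0 19
OVER    : 19 0 19 0
NEG     : 19 0 19 0
SWAP    : 19 0 0 19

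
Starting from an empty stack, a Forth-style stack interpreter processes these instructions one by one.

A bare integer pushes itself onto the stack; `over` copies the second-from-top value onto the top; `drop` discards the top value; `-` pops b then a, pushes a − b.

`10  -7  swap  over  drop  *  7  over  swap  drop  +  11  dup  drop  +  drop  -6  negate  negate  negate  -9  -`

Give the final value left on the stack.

15

10      [10]
-7      [10, -7]
swap    [-7, 10]
over    [-7, 10, -7]
drop    [-7, 10]
*       [-70]
7       [-70, 7]
over    [-70, 7, -70]
swap    [-70, -70, 7]
drop    [-70, -70]
+       [-140]
11      [-140, 11]
dup     [-140, 11, 11]
drop    [-140, 11]
+       [-129]
drop    []
-6      [-6]
negate  [6]
negate  [-6]
negate  [6]
-9      [6, -9]
-       [15]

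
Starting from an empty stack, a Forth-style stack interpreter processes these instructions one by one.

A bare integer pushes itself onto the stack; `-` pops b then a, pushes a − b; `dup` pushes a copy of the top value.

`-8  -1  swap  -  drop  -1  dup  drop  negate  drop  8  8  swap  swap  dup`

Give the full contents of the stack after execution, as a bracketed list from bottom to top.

[8, 8, 8]

-8     -> -8
-1     -> -8 -1
swap   -> -1 -8
-      -> 7
drop   -> (empty)
-1     -> -1
dup    -> -1 -1
drop   -> -1
negate -> 1
drop   -> (empty)
8      -> 8
8      -> 8 8
swap   -> 8 8
swap   -> 8 8
dup    -> 8 8 8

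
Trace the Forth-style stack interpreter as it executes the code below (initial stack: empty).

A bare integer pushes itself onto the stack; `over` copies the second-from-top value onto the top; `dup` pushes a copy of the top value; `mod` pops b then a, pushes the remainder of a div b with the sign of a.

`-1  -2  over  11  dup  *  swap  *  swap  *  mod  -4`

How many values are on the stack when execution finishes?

-1   : [-1]
-2   : [-1, -2]
over : [-1, -2, -1]
11   : [-1, -2, -1, 11]
dup  : [-1, -2, -1, 11, 11]
*    : [-1, -2, -1, 121]
swap : [-1, -2, 121, -1]
*    : [-1, -2, -121]
swap : [-1, -121, -2]
*    : [-1, 242]
mod  : [-1]
-4   : [-1, -4]

2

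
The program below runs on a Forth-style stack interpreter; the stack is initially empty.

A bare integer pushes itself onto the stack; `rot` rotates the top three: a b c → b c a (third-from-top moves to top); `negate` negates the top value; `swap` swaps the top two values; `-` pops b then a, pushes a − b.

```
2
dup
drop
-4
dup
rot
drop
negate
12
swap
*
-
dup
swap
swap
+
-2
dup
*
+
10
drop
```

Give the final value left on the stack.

2      -> 2
dup    -> 2 2
drop   -> 2
-4     -> 2 -4
dup    -> 2 -4 -4
rot    -> -4 -4 2
drop   -> -4 -4
negate -> -4 4
12     -> -4 4 12
swap   -> -4 12 4
*      -> -4 48
-      -> -52
dup    -> -52 -52
swap   -> -52 -52
swap   -> -52 -52
+      -> -104
-2     -> -104 -2
dup    -> -104 -2 -2
*      -> -104 4
+      -> -100
10     -> -100 10
drop   -> -100

-100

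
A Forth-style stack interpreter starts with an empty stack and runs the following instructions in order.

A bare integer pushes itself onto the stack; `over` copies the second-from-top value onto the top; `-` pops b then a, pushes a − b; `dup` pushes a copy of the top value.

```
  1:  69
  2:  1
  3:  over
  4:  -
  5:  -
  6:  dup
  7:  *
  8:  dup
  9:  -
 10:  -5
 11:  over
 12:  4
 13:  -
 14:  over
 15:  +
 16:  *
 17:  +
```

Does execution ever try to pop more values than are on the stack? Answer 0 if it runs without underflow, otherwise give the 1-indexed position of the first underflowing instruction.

0

69   -> 69
1    -> 69 1
over -> 69 1 69
-    -> 69 -68
-    -> 137
dup  -> 137 137
*    -> 18769
dup  -> 18769 18769
-    -> 0
-5   -> 0 -5
over -> 0 -5 0
4    -> 0 -5 0 4
-    -> 0 -5 -4
over -> 0 -5 -4 -5
+    -> 0 -5 -9
*    -> 0 45
+    -> 45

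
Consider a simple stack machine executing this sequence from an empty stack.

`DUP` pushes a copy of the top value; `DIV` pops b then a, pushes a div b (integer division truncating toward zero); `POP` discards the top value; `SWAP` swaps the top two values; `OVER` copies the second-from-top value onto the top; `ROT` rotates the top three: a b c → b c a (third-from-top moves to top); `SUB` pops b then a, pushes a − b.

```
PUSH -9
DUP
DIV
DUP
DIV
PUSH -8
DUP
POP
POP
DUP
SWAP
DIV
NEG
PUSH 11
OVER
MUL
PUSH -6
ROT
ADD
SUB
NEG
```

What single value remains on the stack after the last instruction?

PUSH -9 -> -9
DUP     -> -9 -9
DIV     -> 1
DUP     -> 1 1
DIV     -> 1
PUSH -8 -> 1 -8
DUP     -> 1 -8 -8
POP     -> 1 -8
POP     -> 1
DUP     -> 1 1
SWAP    -> 1 1
DIV     -> 1
NEG     -> -1
PUSH 11 -> -1 11
OVER    -> -1 11 -1
MUL     -> -1 -11
PUSH -6 -> -1 -11 -6
ROT     -> -11 -6 -1
ADD     -> -11 -7
SUB     -> -4
NEG     -> 4

4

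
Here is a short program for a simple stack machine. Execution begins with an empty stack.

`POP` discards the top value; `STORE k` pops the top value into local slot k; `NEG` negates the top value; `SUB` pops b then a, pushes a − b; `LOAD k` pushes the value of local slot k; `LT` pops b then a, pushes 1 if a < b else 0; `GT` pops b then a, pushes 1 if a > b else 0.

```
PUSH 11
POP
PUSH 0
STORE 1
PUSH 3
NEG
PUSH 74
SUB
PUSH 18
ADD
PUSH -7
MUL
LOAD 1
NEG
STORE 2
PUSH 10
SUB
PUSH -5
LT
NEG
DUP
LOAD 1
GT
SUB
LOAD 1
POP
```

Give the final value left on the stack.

PUSH 11 -> [11]
POP     -> []
PUSH 0  -> [0]
STORE 1 -> []
PUSH 3  -> [3]
NEG     -> [-3]
PUSH 74 -> [-3, 74]
SUB     -> [-77]
PUSH 18 -> [-77, 18]
ADD     -> [-59]
PUSH -7 -> [-59, -7]
MUL     -> [413]
LOAD 1  -> [413, 0]
NEG     -> [413, 0]
STORE 2 -> [413]
PUSH 10 -> [413, 10]
SUB     -> [403]
PUSH -5 -> [403, -5]
LT      -> [0]
NEG     -> [0]
DUP     -> [0, 0]
LOAD 1  -> [0, 0, 0]
GT      -> [0, 0]
SUB     -> [0]
LOAD 1  -> [0, 0]
POP     -> [0]

0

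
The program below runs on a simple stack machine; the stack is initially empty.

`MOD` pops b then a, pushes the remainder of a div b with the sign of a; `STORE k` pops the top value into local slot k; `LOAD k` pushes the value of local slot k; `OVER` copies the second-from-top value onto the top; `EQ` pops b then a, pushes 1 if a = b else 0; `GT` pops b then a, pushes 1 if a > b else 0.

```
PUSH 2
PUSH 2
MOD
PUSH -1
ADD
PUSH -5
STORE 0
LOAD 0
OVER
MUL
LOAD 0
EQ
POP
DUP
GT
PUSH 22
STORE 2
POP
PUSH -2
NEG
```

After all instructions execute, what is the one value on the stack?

2

PUSH 2  → [2]
PUSH 2  → [2, 2]
MOD     → [0]
PUSH -1 → [0, -1]
ADD     → [-1]
PUSH -5 → [-1, -5]
STORE 0 → [-1]
LOAD 0  → [-1, -5]
OVER    → [-1, -5, -1]
MUL     → [-1, 5]
LOAD 0  → [-1, 5, -5]
EQ      → [-1, 0]
POP     → [-1]
DUP     → [-1, -1]
GT      → [0]
PUSH 22 → [0, 22]
STORE 2 → [0]
POP     → []
PUSH -2 → [-2]
NEG     → [2]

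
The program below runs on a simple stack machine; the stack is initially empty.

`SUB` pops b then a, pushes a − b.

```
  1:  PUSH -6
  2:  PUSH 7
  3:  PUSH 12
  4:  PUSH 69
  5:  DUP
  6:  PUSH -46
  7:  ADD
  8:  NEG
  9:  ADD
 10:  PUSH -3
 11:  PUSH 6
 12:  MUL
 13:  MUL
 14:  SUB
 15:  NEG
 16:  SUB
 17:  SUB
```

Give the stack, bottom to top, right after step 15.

[-6, 7, -840]

PUSH -6  -> -6
PUSH 7   -> -6 7
PUSH 12  -> -6 7 12
PUSH 69  -> -6 7 12 69
DUP      -> -6 7 12 69 69
PUSH -46 -> -6 7 12 69 69 -46
ADD      -> -6 7 12 69 23
NEG      -> -6 7 12 69 -23
ADD      -> -6 7 12 46
PUSH -3  -> -6 7 12 46 -3
PUSH 6   -> -6 7 12 46 -3 6
MUL      -> -6 7 12 46 -18
MUL      -> -6 7 12 -828
SUB      -> -6 7 840
NEG      -> -6 7 -840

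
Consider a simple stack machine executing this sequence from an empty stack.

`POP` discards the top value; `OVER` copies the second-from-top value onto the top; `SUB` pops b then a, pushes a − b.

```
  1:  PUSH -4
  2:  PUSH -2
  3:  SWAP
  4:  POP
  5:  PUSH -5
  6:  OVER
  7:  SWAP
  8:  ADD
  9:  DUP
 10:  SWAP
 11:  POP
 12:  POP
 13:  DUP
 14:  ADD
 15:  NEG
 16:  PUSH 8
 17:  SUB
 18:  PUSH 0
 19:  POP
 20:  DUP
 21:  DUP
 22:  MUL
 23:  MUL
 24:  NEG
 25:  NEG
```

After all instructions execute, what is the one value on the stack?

PUSH -4  -4
PUSH -2  -4 -2
SWAP     -2 -4
POP      -2
PUSH -5  -2 -5
OVER     -2 -5 -2
SWAP     -2 -2 -5
ADD      -2 -7
DUP      -2 -7 -7
SWAP     -2 -7 -7
POP      -2 -7
POP      -2
DUP      -2 -2
ADD      -4
NEG      4
PUSH 8   4 8
SUB      -4
PUSH 0   -4 0
POP      -4
DUP      -4 -4
DUP      -4 -4 -4
MUL      -4 16
MUL      -64
NEG      64
NEG      -64

-64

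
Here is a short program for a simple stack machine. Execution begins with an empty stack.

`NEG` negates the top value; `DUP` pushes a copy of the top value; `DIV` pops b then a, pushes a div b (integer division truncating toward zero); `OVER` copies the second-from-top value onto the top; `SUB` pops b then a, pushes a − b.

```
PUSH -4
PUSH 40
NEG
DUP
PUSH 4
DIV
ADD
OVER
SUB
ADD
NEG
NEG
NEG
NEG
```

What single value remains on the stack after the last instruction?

-50

PUSH -4  [-4]
PUSH 40  [-4, 40]
NEG      [-4, -40]
DUP      [-4, -40, -40]
PUSH 4   [-4, -40, -40, 4]
DIV      [-4, -40, -10]
ADD      [-4, -50]
OVER     [-4, -50, -4]
SUB      [-4, -46]
ADD      [-50]
NEG      [50]
NEG      [-50]
NEG      [50]
NEG      [-50]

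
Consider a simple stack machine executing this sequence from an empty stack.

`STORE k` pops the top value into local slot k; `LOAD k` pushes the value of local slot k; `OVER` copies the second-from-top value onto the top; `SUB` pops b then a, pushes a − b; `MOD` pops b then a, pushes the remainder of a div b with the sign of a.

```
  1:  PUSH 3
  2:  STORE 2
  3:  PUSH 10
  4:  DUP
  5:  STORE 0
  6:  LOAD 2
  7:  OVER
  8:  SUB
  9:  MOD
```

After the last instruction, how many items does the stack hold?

PUSH 3  → [3]
STORE 2 → []
PUSH 10 → [10]
DUP     → [10, 10]
STORE 0 → [10]
LOAD 2  → [10, 3]
OVER    → [10, 3, 10]
SUB     → [10, -7]
MOD     → [3]

1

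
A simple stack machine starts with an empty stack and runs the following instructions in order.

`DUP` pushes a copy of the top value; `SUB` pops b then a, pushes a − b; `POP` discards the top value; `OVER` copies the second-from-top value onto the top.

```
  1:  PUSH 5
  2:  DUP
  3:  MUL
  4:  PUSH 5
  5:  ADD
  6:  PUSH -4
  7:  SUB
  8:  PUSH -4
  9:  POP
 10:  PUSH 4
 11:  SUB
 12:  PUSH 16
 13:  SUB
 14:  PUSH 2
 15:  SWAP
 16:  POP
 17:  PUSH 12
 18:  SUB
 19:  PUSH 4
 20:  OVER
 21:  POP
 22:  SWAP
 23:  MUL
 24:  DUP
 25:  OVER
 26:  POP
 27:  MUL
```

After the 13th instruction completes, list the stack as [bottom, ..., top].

[14]

PUSH 5  -> 5
DUP     -> 5 5
MUL     -> 25
PUSH 5  -> 25 5
ADD     -> 30
PUSH -4 -> 30 -4
SUB     -> 34
PUSH -4 -> 34 -4
POP     -> 34
PUSH 4  -> 34 4
SUB     -> 30
PUSH 16 -> 30 16
SUB     -> 14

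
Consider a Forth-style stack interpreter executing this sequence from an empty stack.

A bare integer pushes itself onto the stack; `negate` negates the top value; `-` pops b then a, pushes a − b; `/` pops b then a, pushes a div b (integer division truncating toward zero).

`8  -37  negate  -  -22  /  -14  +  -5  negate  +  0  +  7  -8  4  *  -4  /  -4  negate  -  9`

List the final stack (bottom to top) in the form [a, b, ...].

8       [8]
-37     [8, -37]
negate  [8, 37]
-       [-29]
-22     [-29, -22]
/       [1]
-14     [1, -14]
+       [-13]
-5      [-13, -5]
negate  [-13, 5]
+       [-8]
0       [-8, 0]
+       [-8]
7       [-8, 7]
-8      [-8, 7, -8]
4       [-8, 7, -8, 4]
*       [-8, 7, -32]
-4      [-8, 7, -32, -4]
/       [-8, 7, 8]
-4      [-8, 7, 8, -4]
negate  [-8, 7, 8, 4]
-       [-8, 7, 4]
9       [-8, 7, 4, 9]

[-8, 7, 4, 9]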